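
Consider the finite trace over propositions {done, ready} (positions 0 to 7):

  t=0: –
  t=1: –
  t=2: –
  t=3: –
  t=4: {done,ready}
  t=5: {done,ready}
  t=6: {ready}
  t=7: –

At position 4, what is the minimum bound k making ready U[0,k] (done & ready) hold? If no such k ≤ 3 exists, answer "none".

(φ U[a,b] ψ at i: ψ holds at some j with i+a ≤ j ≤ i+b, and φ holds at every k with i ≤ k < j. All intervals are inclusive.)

Need earliest j ≥ 4 with (done & ready), and ready at every k in [4,j-1].
  j=4: rhs holds (empty prefix). k = 0.

0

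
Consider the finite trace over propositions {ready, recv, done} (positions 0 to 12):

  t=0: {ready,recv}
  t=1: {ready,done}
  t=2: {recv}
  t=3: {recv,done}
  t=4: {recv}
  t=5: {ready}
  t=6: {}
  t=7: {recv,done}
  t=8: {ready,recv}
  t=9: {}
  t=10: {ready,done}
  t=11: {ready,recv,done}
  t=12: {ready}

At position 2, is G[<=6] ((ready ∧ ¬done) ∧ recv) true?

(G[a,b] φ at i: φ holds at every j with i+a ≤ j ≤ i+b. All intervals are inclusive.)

Check ((ready ∧ ¬done) ∧ recv) at every j in [2,8]:
  j=2: false
  j=3: false
  j=4: false
  j=5: false
  j=6: false
  j=7: false
  j=8: true
Fails at j=2 → formula fails.

False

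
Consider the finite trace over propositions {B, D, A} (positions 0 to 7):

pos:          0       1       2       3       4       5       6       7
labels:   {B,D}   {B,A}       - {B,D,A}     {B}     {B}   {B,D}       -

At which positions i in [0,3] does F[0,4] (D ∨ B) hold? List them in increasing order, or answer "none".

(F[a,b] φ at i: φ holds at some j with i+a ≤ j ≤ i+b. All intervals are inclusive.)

0, 1, 2, 3

Evaluate at each i in [0,3]:
  i=0: ✓ (witness j=0)
  i=1: ✓ (witness j=1)
  i=2: ✓ (witness j=3)
  i=3: ✓ (witness j=3)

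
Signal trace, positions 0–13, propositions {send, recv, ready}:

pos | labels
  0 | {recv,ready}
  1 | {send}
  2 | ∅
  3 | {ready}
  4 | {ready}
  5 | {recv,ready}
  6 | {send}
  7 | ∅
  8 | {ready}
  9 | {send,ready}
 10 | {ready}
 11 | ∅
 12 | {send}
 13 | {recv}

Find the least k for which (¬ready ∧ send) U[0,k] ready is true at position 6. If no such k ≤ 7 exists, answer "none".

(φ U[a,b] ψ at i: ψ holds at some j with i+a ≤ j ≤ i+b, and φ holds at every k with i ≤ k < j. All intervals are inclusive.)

none

Need earliest j ≥ 6 with ready, and (¬ready ∧ send) at every k in [6,j-1].
  j=6: rhs fails.
  j=7: rhs fails.
  j=8: rhs holds but lhs fails at k=7.
  j=9: rhs holds but lhs fails at k=7.
  j=10: rhs holds but lhs fails at k=7.
  j=11: rhs fails.
  j=12: rhs fails.
  j=13: rhs fails.
No witness within the range → none.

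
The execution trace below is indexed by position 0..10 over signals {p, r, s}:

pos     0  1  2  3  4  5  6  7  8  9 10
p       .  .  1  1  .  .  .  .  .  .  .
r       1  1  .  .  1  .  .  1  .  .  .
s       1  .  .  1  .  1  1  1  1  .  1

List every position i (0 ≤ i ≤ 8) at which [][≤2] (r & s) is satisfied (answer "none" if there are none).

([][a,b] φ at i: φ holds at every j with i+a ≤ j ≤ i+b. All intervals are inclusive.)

none

Evaluate at each i in [0,8]:
  i=0: ✗ (fails at j=1)
  i=1: ✗ (fails at j=1)
  i=2: ✗ (fails at j=2)
  i=3: ✗ (fails at j=3)
  i=4: ✗ (fails at j=4)
  i=5: ✗ (fails at j=5)
  i=6: ✗ (fails at j=6)
  i=7: ✗ (fails at j=8)
  i=8: ✗ (fails at j=8)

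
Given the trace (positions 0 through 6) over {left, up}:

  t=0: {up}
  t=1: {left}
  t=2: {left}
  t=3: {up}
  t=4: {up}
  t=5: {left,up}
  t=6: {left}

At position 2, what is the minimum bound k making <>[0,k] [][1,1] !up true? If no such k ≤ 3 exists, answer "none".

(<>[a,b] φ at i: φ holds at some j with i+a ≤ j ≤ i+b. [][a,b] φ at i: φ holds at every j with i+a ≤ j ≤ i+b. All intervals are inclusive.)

Scan j = 2,3,… for [][1,1] !up:
  j=2: fails
  j=3: fails
  j=4: fails
  j=5: holds
First hit at j=5, so smallest k = 5-2 = 3.

3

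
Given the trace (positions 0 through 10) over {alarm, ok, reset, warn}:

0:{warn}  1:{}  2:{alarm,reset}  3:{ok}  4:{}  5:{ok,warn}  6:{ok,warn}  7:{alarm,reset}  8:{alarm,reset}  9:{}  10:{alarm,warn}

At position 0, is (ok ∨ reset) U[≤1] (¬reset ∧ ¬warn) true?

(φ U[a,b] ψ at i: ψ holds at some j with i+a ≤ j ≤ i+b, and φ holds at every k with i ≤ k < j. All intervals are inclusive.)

No

Need some j in [0,1] with (¬reset ∧ ¬warn), and (ok ∨ reset) at every k in [0,j-1].
  j=0: (¬reset ∧ ¬warn) false.
  j=1: (¬reset ∧ ¬warn) holds, but (ok ∨ reset) fails at k=0 → not this j.
No j in the window works → until fails.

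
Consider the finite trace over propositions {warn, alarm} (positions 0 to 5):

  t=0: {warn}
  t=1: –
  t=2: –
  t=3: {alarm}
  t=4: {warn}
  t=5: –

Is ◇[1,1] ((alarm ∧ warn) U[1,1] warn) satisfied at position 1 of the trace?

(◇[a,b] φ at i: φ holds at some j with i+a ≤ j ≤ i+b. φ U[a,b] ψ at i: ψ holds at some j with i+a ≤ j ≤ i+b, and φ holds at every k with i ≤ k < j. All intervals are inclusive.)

No

Check ((alarm ∧ warn) U[1,1] warn) at each j in [2,2]:
  j=2: fails
No position in the window satisfies it → formula fails.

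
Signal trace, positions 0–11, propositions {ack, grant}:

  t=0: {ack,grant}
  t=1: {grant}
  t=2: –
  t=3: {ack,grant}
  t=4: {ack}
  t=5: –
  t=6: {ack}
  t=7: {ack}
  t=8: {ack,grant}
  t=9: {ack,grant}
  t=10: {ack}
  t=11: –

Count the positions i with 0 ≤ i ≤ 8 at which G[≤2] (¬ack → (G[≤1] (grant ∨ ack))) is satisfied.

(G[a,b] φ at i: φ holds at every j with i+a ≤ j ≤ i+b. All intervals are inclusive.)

Evaluate at each i in [0,8]:
  i=0: ✗ (fails at j=1)
  i=1: ✗ (fails at j=1)
  i=2: ✗ (fails at j=2)
  i=3: ✗ (fails at j=5)
  i=4: ✗ (fails at j=5)
  i=5: ✗ (fails at j=5)
  i=6: ✓ (all of [6,8])
  i=7: ✓ (all of [7,9])
  i=8: ✓ (all of [8,10])
Positions where it holds: {6, 7, 8} → 3.

3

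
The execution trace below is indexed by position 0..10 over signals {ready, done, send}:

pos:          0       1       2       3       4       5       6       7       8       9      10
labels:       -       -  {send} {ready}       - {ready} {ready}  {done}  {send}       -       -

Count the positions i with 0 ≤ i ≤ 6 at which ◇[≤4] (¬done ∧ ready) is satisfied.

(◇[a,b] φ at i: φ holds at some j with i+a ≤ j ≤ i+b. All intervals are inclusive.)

7

Evaluate at each i in [0,6]:
  i=0: ✓ (witness j=3)
  i=1: ✓ (witness j=3)
  i=2: ✓ (witness j=3)
  i=3: ✓ (witness j=3)
  i=4: ✓ (witness j=5)
  i=5: ✓ (witness j=5)
  i=6: ✓ (witness j=6)
Positions where it holds: {0, 1, 2, 3, 4, 5, 6} → 7.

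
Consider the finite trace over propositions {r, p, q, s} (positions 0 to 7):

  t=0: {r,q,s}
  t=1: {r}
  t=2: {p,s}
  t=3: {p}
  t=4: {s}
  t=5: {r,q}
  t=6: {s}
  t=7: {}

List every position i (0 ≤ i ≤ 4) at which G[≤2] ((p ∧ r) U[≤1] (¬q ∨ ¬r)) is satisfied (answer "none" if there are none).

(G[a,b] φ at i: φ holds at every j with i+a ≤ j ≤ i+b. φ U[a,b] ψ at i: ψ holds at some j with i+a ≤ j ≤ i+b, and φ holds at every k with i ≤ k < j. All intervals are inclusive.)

Evaluate at each i in [0,4]:
  i=0: ✗ (fails at j=0)
  i=1: ✓ (all of [1,3])
  i=2: ✓ (all of [2,4])
  i=3: ✗ (fails at j=5)
  i=4: ✗ (fails at j=5)

1, 2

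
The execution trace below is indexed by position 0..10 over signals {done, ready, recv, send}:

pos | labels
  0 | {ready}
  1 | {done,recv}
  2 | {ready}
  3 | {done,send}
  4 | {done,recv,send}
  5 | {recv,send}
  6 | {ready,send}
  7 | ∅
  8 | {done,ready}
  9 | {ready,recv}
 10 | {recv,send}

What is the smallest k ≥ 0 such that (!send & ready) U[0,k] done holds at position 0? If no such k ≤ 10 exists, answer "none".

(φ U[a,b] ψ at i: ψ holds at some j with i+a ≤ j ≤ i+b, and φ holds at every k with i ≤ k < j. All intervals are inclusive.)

1

Need earliest j ≥ 0 with done, and (!send & ready) at every k in [0,j-1].
  j=0: rhs fails.
  j=1: rhs holds; lhs holds on [0,0]. k = 1.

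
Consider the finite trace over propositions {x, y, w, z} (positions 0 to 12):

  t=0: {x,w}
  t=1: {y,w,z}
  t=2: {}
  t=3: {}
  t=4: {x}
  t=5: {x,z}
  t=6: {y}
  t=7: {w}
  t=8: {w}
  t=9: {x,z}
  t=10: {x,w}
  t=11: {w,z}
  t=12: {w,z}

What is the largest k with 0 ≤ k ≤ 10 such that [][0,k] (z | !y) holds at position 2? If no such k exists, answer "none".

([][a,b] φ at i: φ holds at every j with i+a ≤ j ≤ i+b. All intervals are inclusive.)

3

(z | !y) must hold from j=2 onward; find where it first fails.
  j=2: holds
  j=3: holds
  j=4: holds
  j=5: holds
  j=6: fails
Holds on [2,5], so largest k = 3.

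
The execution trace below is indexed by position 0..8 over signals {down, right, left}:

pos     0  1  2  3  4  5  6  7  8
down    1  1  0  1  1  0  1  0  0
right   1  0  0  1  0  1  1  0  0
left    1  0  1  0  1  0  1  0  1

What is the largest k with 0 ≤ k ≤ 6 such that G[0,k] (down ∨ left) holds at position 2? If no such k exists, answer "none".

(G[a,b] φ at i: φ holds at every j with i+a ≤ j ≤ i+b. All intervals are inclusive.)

(down ∨ left) must hold from j=2 onward; find where it first fails.
  j=2: holds
  j=3: holds
  j=4: holds
  j=5: fails
Holds on [2,4], so largest k = 2.

2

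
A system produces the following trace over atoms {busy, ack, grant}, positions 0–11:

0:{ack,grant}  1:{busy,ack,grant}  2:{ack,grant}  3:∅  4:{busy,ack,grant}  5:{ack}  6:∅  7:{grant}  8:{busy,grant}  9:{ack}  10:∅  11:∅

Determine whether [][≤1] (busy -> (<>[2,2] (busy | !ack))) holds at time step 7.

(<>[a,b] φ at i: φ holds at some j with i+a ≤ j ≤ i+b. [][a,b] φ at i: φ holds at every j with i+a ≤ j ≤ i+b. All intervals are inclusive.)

Yes

Check (busy -> (<>[2,2] (busy | !ack))) at every j in [7,8]:
  j=7: antecedent false → ✓
  j=8: antecedent true; consequent holds (witness at 10) → ✓
All positions satisfy it → formula holds.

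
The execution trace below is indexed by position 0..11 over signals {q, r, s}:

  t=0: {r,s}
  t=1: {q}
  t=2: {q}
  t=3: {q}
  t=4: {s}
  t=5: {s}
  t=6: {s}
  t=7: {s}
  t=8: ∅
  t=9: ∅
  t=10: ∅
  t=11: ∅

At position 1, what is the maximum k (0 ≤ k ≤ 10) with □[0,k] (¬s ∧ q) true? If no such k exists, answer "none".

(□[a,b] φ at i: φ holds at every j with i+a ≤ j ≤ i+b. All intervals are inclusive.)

2

(¬s ∧ q) must hold from j=1 onward; find where it first fails.
  j=1: holds
  j=2: holds
  j=3: holds
  j=4: fails
Holds on [1,3], so largest k = 2.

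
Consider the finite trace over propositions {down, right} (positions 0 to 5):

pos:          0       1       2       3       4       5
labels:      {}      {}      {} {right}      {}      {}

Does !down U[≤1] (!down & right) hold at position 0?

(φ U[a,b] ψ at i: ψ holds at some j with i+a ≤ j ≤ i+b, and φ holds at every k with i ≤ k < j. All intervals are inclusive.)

Does not hold

Need some j in [0,1] with (!down & right), and !down at every k in [0,j-1].
  j=0: (!down & right) false.
  j=1: (!down & right) false.
No j in the window works → until fails.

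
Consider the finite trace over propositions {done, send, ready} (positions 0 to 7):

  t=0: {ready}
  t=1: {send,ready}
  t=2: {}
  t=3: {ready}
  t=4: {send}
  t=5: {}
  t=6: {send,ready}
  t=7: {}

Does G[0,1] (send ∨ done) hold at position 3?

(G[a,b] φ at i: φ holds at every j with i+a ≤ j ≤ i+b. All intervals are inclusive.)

Check (send ∨ done) at every j in [3,4]:
  j=3: false
  j=4: true
Fails at j=3 → formula fails.

Does not hold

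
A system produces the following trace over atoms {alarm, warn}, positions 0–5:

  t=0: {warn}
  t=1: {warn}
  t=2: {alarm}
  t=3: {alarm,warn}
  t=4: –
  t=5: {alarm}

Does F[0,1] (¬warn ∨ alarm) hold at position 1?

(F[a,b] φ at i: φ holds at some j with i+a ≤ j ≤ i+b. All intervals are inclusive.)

Yes

Check (¬warn ∨ alarm) at each j in [1,2]:
  j=1: false
  j=2: true
Found at j=2 → formula holds.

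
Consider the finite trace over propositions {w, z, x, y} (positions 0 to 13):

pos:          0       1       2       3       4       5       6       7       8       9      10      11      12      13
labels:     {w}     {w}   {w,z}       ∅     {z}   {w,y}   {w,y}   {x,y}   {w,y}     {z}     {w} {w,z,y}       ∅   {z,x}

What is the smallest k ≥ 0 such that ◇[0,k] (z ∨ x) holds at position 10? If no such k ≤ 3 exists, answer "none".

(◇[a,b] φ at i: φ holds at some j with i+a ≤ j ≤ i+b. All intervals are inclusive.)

Scan j = 10,11,… for (z ∨ x):
  j=10: fails
  j=11: holds
First hit at j=11, so smallest k = 11-10 = 1.

1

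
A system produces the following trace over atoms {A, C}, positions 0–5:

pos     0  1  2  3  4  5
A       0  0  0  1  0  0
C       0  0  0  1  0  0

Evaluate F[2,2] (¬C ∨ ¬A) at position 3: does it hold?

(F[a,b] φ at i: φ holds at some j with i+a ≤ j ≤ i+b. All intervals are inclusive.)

Yes

Check (¬C ∨ ¬A) at each j in [5,5]:
  j=5: true
Found at j=5 → formula holds.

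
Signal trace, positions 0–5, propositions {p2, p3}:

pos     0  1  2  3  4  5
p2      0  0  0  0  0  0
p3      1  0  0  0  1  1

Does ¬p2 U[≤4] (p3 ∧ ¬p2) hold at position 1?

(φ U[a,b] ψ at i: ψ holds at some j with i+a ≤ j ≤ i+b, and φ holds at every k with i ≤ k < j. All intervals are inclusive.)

Need some j in [1,5] with (p3 ∧ ¬p2), and ¬p2 at every k in [1,j-1].
  j=1: (p3 ∧ ¬p2) false.
  j=2: (p3 ∧ ¬p2) false.
  j=3: (p3 ∧ ¬p2) false.
  j=4: (p3 ∧ ¬p2) holds; ¬p2 holds at every k in [1,3] → satisfied.

True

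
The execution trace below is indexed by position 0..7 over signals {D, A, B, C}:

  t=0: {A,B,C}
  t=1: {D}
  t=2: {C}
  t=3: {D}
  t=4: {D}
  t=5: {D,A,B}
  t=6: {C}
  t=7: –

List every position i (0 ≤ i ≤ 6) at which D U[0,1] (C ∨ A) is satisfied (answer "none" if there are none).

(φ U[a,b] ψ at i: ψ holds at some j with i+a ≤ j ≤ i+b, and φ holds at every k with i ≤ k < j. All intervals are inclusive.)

Evaluate at each i in [0,6]:
  i=0: ✓ (rhs at j=0)
  i=1: ✓ (rhs at j=2; lhs holds on [1,1])
  i=2: ✓ (rhs at j=2)
  i=3: ✗ (no rhs in [3,4])
  i=4: ✓ (rhs at j=5; lhs holds on [4,4])
  i=5: ✓ (rhs at j=5)
  i=6: ✓ (rhs at j=6)

0, 1, 2, 4, 5, 6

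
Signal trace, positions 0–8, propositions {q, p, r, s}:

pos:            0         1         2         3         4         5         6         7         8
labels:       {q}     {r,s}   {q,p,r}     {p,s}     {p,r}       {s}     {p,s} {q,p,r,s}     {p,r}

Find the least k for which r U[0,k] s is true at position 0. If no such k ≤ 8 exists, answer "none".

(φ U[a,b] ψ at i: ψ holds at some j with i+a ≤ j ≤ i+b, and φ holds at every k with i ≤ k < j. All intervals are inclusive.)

none

Need earliest j ≥ 0 with s, and r at every k in [0,j-1].
  j=0: rhs fails.
  j=1: rhs holds but lhs fails at k=0.
  j=2: rhs fails.
  j=3: rhs holds but lhs fails at k=0.
  j=4: rhs fails.
  j=5: rhs holds but lhs fails at k=0.
  j=6: rhs holds but lhs fails at k=0.
  j=7: rhs holds but lhs fails at k=0.
  j=8: rhs fails.
No witness within the range → none.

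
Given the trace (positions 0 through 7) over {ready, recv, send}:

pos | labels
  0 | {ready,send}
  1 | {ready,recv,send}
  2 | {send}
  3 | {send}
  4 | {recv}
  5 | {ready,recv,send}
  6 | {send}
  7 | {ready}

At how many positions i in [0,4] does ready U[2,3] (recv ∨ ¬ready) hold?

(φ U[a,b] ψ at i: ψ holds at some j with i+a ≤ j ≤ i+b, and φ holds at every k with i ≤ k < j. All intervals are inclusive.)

Evaluate at each i in [0,4]:
  i=0: ✓ (rhs at j=2; lhs holds on [0,1])
  i=1: ✗ (lhs fails at k=2 before rhs at j=3)
  i=2: ✗ (lhs fails at k=2 before rhs at j=4)
  i=3: ✗ (lhs fails at k=3 before rhs at j=5)
  i=4: ✗ (lhs fails at k=4 before rhs at j=6)
Positions where it holds: {0} → 1.

1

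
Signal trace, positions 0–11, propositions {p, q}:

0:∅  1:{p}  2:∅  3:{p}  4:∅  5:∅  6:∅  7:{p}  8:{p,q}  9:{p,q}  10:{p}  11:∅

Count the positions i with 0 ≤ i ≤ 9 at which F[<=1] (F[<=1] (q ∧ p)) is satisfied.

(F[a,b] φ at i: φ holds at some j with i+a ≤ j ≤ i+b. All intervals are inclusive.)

Evaluate at each i in [0,9]:
  i=0: ✗ (none in [0,1])
  i=1: ✗ (none in [1,2])
  i=2: ✗ (none in [2,3])
  i=3: ✗ (none in [3,4])
  i=4: ✗ (none in [4,5])
  i=5: ✗ (none in [5,6])
  i=6: ✓ (witness j=7)
  i=7: ✓ (witness j=7)
  i=8: ✓ (witness j=8)
  i=9: ✓ (witness j=9)
Positions where it holds: {6, 7, 8, 9} → 4.

4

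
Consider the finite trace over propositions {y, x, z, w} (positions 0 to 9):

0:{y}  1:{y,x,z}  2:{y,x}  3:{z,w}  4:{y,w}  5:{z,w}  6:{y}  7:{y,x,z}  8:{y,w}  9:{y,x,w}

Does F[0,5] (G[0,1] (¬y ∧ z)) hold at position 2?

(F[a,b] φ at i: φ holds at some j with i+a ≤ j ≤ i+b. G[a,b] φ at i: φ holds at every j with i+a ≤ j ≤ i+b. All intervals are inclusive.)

Check G[0,1] (¬y ∧ z) at each j in [2,7]:
  j=2: fails at 2
  j=3: fails at 4
  j=4: fails at 4
  j=5: fails at 6
  j=6: fails at 6
  j=7: fails at 7
No position in the window satisfies it → formula fails.

Does not hold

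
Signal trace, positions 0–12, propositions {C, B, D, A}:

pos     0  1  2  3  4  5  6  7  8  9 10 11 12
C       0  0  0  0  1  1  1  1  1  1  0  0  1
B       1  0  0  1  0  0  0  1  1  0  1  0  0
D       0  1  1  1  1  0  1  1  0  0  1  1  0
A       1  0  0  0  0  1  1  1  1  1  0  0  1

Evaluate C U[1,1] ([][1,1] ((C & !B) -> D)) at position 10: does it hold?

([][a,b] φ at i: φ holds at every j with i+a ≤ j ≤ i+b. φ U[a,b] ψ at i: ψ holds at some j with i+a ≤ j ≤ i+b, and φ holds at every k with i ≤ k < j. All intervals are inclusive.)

Need some j in [11,11] with [][1,1] ((C & !B) -> D), and C at every k in [10,j-1].
  j=11: [][1,1] ((C & !B) -> D) — fails at 12.
No j in the window works → until fails.

No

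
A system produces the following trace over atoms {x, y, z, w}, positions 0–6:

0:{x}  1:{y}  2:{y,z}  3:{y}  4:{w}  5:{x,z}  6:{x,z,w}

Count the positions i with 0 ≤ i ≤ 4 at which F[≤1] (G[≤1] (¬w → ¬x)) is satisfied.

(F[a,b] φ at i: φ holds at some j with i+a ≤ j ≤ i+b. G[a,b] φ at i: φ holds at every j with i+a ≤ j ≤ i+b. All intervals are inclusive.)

Evaluate at each i in [0,4]:
  i=0: ✓ (witness j=1)
  i=1: ✓ (witness j=1)
  i=2: ✓ (witness j=2)
  i=3: ✓ (witness j=3)
  i=4: ✗ (none in [4,5])
Positions where it holds: {0, 1, 2, 3} → 4.

4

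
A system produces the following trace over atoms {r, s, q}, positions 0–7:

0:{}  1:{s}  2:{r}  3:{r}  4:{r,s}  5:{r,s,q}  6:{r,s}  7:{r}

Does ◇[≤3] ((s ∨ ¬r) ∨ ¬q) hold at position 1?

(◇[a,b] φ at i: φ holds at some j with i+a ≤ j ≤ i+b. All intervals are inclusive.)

Check ((s ∨ ¬r) ∨ ¬q) at each j in [1,4]:
  j=1: true
  j=2: true
  j=3: true
  j=4: true
Found at j=1 → formula holds.

True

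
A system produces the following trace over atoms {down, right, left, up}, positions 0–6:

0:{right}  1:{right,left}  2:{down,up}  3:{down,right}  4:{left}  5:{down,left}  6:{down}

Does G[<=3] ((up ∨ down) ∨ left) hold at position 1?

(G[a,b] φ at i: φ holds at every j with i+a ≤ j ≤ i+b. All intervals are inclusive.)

Check ((up ∨ down) ∨ left) at every j in [1,4]:
  j=1: true
  j=2: true
  j=3: true
  j=4: true
All positions satisfy it → formula holds.

Yes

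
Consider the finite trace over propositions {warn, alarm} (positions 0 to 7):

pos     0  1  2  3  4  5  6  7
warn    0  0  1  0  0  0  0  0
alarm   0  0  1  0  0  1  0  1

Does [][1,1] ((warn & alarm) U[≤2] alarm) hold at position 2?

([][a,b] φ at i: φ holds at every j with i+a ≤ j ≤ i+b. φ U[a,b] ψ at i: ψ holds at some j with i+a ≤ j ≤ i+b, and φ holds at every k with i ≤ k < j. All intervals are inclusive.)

Check ((warn & alarm) U[≤2] alarm) at every j in [3,3]:
  j=3: fails
Fails at j=3 → formula fails.

Does not hold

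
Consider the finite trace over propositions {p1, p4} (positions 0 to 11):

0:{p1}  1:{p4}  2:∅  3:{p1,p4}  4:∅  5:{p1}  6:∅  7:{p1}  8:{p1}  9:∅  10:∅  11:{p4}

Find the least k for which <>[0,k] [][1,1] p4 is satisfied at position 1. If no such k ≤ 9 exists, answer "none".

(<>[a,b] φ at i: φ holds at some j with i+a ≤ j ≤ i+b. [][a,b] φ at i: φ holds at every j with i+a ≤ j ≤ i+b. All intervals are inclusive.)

Scan j = 1,2,… for [][1,1] p4:
  j=1: fails
  j=2: holds
First hit at j=2, so smallest k = 2-1 = 1.

1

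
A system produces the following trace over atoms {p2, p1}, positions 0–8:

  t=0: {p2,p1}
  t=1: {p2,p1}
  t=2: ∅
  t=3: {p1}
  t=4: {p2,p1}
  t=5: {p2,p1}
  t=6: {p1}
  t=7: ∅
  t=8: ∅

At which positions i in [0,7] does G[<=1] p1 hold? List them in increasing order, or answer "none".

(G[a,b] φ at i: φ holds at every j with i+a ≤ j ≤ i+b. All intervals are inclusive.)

Evaluate at each i in [0,7]:
  i=0: ✓ (all of [0,1])
  i=1: ✗ (fails at j=2)
  i=2: ✗ (fails at j=2)
  i=3: ✓ (all of [3,4])
  i=4: ✓ (all of [4,5])
  i=5: ✓ (all of [5,6])
  i=6: ✗ (fails at j=7)
  i=7: ✗ (fails at j=7)

0, 3, 4, 5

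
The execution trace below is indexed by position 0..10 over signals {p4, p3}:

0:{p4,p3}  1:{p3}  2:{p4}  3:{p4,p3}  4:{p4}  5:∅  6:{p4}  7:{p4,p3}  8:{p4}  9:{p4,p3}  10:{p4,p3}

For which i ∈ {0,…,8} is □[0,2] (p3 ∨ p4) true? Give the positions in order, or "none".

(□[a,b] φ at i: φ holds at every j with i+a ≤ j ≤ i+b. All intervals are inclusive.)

0, 1, 2, 6, 7, 8

Evaluate at each i in [0,8]:
  i=0: ✓ (all of [0,2])
  i=1: ✓ (all of [1,3])
  i=2: ✓ (all of [2,4])
  i=3: ✗ (fails at j=5)
  i=4: ✗ (fails at j=5)
  i=5: ✗ (fails at j=5)
  i=6: ✓ (all of [6,8])
  i=7: ✓ (all of [7,9])
  i=8: ✓ (all of [8,10])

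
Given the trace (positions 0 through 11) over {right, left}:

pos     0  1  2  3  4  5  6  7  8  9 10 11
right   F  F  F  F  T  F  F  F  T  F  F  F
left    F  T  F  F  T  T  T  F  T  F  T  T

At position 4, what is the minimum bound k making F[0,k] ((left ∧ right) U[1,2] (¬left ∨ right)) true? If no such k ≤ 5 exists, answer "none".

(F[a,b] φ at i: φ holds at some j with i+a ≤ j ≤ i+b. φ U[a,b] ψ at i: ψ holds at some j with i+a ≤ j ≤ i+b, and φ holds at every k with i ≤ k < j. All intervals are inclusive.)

Scan j = 4,5,… for ((left ∧ right) U[1,2] (¬left ∨ right)):
  j=4: fails
  j=5: fails
  j=6: fails
  j=7: fails
  j=8: holds
First hit at j=8, so smallest k = 8-4 = 4.

4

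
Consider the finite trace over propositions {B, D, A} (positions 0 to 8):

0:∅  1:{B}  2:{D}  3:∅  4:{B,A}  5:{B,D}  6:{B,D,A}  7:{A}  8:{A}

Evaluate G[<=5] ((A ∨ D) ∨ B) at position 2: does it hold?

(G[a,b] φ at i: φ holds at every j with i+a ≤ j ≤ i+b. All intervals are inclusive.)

Check ((A ∨ D) ∨ B) at every j in [2,7]:
  j=2: true
  j=3: false
  j=4: true
  j=5: true
  j=6: true
  j=7: true
Fails at j=3 → formula fails.

No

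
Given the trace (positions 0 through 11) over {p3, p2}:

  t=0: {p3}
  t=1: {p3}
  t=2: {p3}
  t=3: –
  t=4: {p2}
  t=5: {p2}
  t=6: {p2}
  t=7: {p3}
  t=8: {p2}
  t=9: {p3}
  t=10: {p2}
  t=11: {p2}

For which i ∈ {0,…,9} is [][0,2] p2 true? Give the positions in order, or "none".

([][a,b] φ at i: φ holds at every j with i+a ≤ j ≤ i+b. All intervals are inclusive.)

Evaluate at each i in [0,9]:
  i=0: ✗ (fails at j=0)
  i=1: ✗ (fails at j=1)
  i=2: ✗ (fails at j=2)
  i=3: ✗ (fails at j=3)
  i=4: ✓ (all of [4,6])
  i=5: ✗ (fails at j=7)
  i=6: ✗ (fails at j=7)
  i=7: ✗ (fails at j=7)
  i=8: ✗ (fails at j=9)
  i=9: ✗ (fails at j=9)

4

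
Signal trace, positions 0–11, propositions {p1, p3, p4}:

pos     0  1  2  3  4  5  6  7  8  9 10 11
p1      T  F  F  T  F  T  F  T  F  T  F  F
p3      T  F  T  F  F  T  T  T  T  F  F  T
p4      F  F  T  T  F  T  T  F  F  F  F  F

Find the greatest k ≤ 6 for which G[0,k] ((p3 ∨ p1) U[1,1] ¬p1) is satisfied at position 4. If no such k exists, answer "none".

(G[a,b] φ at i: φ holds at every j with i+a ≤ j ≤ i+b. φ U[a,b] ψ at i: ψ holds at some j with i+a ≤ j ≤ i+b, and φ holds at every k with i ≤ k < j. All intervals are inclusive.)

none

((p3 ∨ p1) U[1,1] ¬p1) must hold from j=4 onward; find where it first fails.
  j=4: fails → no k works.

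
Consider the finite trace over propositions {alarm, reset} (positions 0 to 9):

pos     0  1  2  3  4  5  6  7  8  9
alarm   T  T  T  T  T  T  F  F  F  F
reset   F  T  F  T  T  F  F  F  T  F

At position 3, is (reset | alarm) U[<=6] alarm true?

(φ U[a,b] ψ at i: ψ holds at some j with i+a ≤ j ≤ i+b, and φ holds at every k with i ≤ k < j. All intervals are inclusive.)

Holds

Need some j in [3,9] with alarm, and (reset | alarm) at every k in [3,j-1].
  j=3: alarm holds; no prefix to check → satisfied.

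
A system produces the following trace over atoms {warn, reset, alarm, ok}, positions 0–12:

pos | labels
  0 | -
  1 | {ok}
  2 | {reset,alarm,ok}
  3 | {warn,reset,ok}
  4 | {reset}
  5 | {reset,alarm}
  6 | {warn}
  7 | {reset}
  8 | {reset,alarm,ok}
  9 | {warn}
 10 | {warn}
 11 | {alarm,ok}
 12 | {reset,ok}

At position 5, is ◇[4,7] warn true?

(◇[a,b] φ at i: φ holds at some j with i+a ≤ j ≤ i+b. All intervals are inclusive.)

Check warn at each j in [9,12]:
  j=9: true
  j=10: true
  j=11: false
  j=12: false
Found at j=9 → formula holds.

Yes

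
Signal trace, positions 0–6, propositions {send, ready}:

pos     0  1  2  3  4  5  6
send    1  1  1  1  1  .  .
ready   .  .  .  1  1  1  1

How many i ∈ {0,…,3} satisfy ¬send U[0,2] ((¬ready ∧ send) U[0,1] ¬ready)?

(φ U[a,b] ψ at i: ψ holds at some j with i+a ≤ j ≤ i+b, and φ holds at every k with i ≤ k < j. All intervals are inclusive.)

3

Evaluate at each i in [0,3]:
  i=0: ✓ (rhs at j=0)
  i=1: ✓ (rhs at j=1)
  i=2: ✓ (rhs at j=2)
  i=3: ✗ (no rhs in [3,5])
Positions where it holds: {0, 1, 2} → 3.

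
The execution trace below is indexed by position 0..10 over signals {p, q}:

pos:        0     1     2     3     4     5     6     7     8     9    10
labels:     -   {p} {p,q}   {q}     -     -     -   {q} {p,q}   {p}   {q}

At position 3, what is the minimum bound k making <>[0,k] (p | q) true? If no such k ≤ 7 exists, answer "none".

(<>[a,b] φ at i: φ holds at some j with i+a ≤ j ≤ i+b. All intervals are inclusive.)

Scan j = 3,4,… for (p | q):
  j=3: holds
First hit at j=3, so smallest k = 3-3 = 0.

0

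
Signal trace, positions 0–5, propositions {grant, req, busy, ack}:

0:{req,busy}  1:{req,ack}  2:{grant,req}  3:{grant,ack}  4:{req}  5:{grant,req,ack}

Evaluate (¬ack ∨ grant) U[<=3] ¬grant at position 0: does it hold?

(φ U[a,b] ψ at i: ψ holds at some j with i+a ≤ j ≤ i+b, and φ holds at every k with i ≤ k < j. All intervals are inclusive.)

Need some j in [0,3] with ¬grant, and (¬ack ∨ grant) at every k in [0,j-1].
  j=0: ¬grant holds; no prefix to check → satisfied.

Holds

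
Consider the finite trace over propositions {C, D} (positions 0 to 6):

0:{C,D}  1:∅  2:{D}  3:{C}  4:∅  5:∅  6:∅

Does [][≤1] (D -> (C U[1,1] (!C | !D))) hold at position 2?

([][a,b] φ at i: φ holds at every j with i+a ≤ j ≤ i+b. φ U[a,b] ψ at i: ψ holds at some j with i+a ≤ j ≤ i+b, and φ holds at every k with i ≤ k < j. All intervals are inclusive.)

False

Check (D -> (C U[1,1] (!C | !D))) at every j in [2,3]:
  j=2: antecedent true; consequent fails → ✗
  j=3: antecedent false → ✓
Fails at j=2 → formula fails.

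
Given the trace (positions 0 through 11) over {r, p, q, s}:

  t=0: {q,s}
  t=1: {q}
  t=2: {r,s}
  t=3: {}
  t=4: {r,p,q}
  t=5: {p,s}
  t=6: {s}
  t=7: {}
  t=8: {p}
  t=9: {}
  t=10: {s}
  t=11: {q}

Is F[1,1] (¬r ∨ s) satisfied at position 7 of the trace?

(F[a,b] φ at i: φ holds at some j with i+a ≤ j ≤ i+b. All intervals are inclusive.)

Holds

Check (¬r ∨ s) at each j in [8,8]:
  j=8: true
Found at j=8 → formula holds.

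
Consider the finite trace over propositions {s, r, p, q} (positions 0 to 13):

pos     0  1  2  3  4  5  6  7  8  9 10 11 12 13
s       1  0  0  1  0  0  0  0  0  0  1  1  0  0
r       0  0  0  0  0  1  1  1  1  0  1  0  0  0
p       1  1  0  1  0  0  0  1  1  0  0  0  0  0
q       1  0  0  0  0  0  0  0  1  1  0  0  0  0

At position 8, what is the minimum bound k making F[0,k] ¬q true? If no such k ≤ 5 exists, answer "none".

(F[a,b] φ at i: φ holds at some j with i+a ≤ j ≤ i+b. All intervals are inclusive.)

2

Scan j = 8,9,… for ¬q:
  j=8: fails
  j=9: fails
  j=10: holds
First hit at j=10, so smallest k = 10-8 = 2.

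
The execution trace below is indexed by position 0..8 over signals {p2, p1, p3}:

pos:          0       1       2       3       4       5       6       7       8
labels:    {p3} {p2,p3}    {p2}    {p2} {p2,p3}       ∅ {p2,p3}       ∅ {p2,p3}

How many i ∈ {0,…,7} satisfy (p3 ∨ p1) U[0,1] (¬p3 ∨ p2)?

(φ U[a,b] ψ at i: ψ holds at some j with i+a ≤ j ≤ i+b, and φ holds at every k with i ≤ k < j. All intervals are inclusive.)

Evaluate at each i in [0,7]:
  i=0: ✓ (rhs at j=1; lhs holds on [0,0])
  i=1: ✓ (rhs at j=1)
  i=2: ✓ (rhs at j=2)
  i=3: ✓ (rhs at j=3)
  i=4: ✓ (rhs at j=4)
  i=5: ✓ (rhs at j=5)
  i=6: ✓ (rhs at j=6)
  i=7: ✓ (rhs at j=7)
Positions where it holds: {0, 1, 2, 3, 4, 5, 6, 7} → 8.

8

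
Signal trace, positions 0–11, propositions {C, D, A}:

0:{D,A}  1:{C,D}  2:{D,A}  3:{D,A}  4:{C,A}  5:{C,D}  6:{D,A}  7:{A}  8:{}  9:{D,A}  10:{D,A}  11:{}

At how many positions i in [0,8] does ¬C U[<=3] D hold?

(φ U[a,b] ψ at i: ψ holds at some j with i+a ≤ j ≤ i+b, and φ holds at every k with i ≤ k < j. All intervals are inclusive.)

Evaluate at each i in [0,8]:
  i=0: ✓ (rhs at j=0)
  i=1: ✓ (rhs at j=1)
  i=2: ✓ (rhs at j=2)
  i=3: ✓ (rhs at j=3)
  i=4: ✗ (lhs fails at k=4 before rhs at j=5)
  i=5: ✓ (rhs at j=5)
  i=6: ✓ (rhs at j=6)
  i=7: ✓ (rhs at j=9; lhs holds on [7,8])
  i=8: ✓ (rhs at j=9; lhs holds on [8,8])
Positions where it holds: {0, 1, 2, 3, 5, 6, 7, 8} → 8.

8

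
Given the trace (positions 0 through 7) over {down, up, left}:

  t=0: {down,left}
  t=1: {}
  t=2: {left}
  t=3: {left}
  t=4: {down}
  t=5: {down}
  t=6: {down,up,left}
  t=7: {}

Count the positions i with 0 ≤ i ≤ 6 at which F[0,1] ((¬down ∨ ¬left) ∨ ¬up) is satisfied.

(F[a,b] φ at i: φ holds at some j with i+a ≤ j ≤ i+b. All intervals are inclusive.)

Evaluate at each i in [0,6]:
  i=0: ✓ (witness j=0)
  i=1: ✓ (witness j=1)
  i=2: ✓ (witness j=2)
  i=3: ✓ (witness j=3)
  i=4: ✓ (witness j=4)
  i=5: ✓ (witness j=5)
  i=6: ✓ (witness j=7)
Positions where it holds: {0, 1, 2, 3, 4, 5, 6} → 7.

7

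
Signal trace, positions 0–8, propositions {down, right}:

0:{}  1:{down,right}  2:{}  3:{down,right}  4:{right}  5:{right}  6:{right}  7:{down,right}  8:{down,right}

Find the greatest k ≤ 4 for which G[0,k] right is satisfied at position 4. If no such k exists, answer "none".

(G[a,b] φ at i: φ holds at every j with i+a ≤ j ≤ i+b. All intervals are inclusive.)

right must hold from j=4 onward; find where it first fails.
  j=4: holds
  j=5: holds
  j=6: holds
  j=7: holds
  j=8: holds
Holds through j=8; largest k = 4.

4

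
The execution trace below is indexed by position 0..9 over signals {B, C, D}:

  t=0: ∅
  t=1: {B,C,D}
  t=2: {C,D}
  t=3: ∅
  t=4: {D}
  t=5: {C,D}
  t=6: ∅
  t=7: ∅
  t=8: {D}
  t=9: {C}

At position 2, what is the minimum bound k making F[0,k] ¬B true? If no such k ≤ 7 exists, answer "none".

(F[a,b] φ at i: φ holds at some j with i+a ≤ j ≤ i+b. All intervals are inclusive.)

0

Scan j = 2,3,… for ¬B:
  j=2: holds
First hit at j=2, so smallest k = 2-2 = 0.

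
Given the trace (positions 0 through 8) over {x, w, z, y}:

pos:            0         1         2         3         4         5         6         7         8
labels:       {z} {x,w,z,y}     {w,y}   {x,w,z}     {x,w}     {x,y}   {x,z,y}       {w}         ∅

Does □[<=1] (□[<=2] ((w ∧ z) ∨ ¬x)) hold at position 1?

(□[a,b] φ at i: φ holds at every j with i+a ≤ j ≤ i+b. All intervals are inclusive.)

Check □[<=2] ((w ∧ z) ∨ ¬x) at every j in [1,2]:
  j=1: holds on [1,3]
  j=2: fails at 4
Fails at j=2 → formula fails.

Does not hold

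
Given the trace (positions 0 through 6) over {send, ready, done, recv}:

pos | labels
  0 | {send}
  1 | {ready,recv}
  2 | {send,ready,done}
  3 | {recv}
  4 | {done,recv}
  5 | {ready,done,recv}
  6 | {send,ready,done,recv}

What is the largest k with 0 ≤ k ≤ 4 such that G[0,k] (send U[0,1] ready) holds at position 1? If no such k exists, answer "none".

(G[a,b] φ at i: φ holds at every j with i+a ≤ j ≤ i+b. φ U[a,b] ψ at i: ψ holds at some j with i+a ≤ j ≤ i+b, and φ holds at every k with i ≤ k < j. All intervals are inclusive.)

1

(send U[0,1] ready) must hold from j=1 onward; find where it first fails.
  j=1: holds
  j=2: holds
  j=3: fails
Holds on [1,2], so largest k = 1.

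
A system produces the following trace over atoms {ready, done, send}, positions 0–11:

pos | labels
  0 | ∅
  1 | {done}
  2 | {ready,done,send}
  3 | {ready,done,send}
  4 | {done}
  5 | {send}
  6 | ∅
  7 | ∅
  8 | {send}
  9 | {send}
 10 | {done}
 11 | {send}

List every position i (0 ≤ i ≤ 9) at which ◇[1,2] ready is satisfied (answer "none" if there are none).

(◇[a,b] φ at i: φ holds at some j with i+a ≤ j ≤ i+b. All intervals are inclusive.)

0, 1, 2

Evaluate at each i in [0,9]:
  i=0: ✓ (witness j=2)
  i=1: ✓ (witness j=2)
  i=2: ✓ (witness j=3)
  i=3: ✗ (none in [4,5])
  i=4: ✗ (none in [5,6])
  i=5: ✗ (none in [6,7])
  i=6: ✗ (none in [7,8])
  i=7: ✗ (none in [8,9])
  i=8: ✗ (none in [9,10])
  i=9: ✗ (none in [10,11])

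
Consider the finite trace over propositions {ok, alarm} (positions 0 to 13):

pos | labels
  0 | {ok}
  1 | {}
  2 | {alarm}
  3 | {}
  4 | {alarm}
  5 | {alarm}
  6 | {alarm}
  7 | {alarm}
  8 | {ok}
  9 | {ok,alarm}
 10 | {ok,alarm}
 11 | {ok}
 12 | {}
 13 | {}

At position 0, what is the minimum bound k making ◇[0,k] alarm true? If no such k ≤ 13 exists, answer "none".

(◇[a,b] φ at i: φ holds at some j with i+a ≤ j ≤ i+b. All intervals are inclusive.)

Scan j = 0,1,… for alarm:
  j=0: fails
  j=1: fails
  j=2: holds
First hit at j=2, so smallest k = 2-0 = 2.

2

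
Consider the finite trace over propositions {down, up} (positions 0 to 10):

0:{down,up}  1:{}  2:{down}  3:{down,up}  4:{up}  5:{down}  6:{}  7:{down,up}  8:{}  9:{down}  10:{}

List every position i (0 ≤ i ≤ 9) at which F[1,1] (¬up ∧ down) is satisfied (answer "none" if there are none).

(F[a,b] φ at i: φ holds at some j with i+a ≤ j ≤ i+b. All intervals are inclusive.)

1, 4, 8

Evaluate at each i in [0,9]:
  i=0: ✗ (none in [1,1])
  i=1: ✓ (witness j=2)
  i=2: ✗ (none in [3,3])
  i=3: ✗ (none in [4,4])
  i=4: ✓ (witness j=5)
  i=5: ✗ (none in [6,6])
  i=6: ✗ (none in [7,7])
  i=7: ✗ (none in [8,8])
  i=8: ✓ (witness j=9)
  i=9: ✗ (none in [10,10])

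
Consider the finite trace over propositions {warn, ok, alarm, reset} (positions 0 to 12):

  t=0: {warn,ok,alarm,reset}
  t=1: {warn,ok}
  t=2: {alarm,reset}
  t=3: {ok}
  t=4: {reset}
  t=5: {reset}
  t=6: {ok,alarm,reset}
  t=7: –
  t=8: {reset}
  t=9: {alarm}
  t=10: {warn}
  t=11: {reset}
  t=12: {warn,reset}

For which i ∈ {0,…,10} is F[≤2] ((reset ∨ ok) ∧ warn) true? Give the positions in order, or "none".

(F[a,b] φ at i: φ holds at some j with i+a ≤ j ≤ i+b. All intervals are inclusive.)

Evaluate at each i in [0,10]:
  i=0: ✓ (witness j=0)
  i=1: ✓ (witness j=1)
  i=2: ✗ (none in [2,4])
  i=3: ✗ (none in [3,5])
  i=4: ✗ (none in [4,6])
  i=5: ✗ (none in [5,7])
  i=6: ✗ (none in [6,8])
  i=7: ✗ (none in [7,9])
  i=8: ✗ (none in [8,10])
  i=9: ✗ (none in [9,11])
  i=10: ✓ (witness j=12)

0, 1, 10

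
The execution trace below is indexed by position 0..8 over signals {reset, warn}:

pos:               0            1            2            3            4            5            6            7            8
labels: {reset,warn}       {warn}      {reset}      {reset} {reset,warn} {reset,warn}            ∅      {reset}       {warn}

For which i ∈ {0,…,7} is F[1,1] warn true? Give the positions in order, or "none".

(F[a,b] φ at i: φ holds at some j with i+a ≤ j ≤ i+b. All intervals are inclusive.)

0, 3, 4, 7

Evaluate at each i in [0,7]:
  i=0: ✓ (witness j=1)
  i=1: ✗ (none in [2,2])
  i=2: ✗ (none in [3,3])
  i=3: ✓ (witness j=4)
  i=4: ✓ (witness j=5)
  i=5: ✗ (none in [6,6])
  i=6: ✗ (none in [7,7])
  i=7: ✓ (witness j=8)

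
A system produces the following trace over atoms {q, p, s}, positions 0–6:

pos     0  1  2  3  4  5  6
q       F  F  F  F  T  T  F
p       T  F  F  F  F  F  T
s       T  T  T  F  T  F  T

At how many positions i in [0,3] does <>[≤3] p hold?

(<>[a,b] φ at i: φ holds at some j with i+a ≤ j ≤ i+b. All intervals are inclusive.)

Evaluate at each i in [0,3]:
  i=0: ✓ (witness j=0)
  i=1: ✗ (none in [1,4])
  i=2: ✗ (none in [2,5])
  i=3: ✓ (witness j=6)
Positions where it holds: {0, 3} → 2.

2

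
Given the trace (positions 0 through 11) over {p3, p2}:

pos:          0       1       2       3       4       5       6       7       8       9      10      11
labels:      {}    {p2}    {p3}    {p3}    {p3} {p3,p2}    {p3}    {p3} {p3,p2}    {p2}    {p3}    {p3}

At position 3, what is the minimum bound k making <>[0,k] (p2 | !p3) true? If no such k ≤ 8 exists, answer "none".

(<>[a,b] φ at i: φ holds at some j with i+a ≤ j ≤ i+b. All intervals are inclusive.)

Scan j = 3,4,… for (p2 | !p3):
  j=3: fails
  j=4: fails
  j=5: holds
First hit at j=5, so smallest k = 5-3 = 2.

2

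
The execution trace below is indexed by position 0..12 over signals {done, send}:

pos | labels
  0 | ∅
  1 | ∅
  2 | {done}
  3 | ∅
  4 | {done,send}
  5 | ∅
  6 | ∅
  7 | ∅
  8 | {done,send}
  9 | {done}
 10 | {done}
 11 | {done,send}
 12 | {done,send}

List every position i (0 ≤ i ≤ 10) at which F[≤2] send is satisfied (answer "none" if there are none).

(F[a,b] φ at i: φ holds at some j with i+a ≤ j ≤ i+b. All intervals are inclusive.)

2, 3, 4, 6, 7, 8, 9, 10

Evaluate at each i in [0,10]:
  i=0: ✗ (none in [0,2])
  i=1: ✗ (none in [1,3])
  i=2: ✓ (witness j=4)
  i=3: ✓ (witness j=4)
  i=4: ✓ (witness j=4)
  i=5: ✗ (none in [5,7])
  i=6: ✓ (witness j=8)
  i=7: ✓ (witness j=8)
  i=8: ✓ (witness j=8)
  i=9: ✓ (witness j=11)
  i=10: ✓ (witness j=11)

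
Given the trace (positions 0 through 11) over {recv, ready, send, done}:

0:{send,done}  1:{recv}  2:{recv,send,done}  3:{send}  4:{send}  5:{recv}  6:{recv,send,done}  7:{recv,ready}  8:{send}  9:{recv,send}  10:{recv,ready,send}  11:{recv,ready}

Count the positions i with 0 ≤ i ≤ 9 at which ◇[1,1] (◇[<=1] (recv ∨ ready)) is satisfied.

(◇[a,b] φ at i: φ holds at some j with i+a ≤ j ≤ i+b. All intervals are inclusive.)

Evaluate at each i in [0,9]:
  i=0: ✓ (witness j=1)
  i=1: ✓ (witness j=2)
  i=2: ✗ (none in [3,3])
  i=3: ✓ (witness j=4)
  i=4: ✓ (witness j=5)
  i=5: ✓ (witness j=6)
  i=6: ✓ (witness j=7)
  i=7: ✓ (witness j=8)
  i=8: ✓ (witness j=9)
  i=9: ✓ (witness j=10)
Positions where it holds: {0, 1, 3, 4, 5, 6, 7, 8, 9} → 9.

9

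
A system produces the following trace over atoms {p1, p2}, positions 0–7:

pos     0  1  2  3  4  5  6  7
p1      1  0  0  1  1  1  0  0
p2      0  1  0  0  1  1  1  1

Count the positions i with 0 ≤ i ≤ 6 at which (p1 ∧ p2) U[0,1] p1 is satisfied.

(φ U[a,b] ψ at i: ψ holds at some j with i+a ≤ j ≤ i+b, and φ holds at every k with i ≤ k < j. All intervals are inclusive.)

Evaluate at each i in [0,6]:
  i=0: ✓ (rhs at j=0)
  i=1: ✗ (no rhs in [1,2])
  i=2: ✗ (lhs fails at k=2 before rhs at j=3)
  i=3: ✓ (rhs at j=3)
  i=4: ✓ (rhs at j=4)
  i=5: ✓ (rhs at j=5)
  i=6: ✗ (no rhs in [6,7])
Positions where it holds: {0, 3, 4, 5} → 4.

4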